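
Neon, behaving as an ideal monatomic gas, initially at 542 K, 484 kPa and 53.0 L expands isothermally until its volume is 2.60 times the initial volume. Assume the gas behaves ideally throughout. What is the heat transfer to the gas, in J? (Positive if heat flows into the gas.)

24500 J

n = P₁V₁/(RT₁) = 484×53.0/(8.314×542) = 5.69 mol.
Isothermal: T stays 542 K; PV = const ⇒ V₂ = 138 L, P₂ = 186 kPa.
ΔU = 0 (ideal gas, T constant).
W = nRT ln(V₂/V₁) = 5.69×8.314×542×ln(2.60) = 24500 J.
Q = ΔU + W = 24500 J.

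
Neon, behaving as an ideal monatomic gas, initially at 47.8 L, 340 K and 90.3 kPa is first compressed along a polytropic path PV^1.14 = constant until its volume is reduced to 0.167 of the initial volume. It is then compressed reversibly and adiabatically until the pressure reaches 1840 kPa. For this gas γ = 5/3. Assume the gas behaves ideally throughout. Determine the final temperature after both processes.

645 K

n = P₁V₁/(RT₁) = 90.3×47.8/(8.314×340) = 1.53 mol.
Step 1 — Polytropic n=1.14: T₂ = T₁(V₁/V₂)^(n−1) = 340×(5.99)^0.14 = 437 K; P₂ = P₁(V₁/V₂)^n = 695 kPa.
W = (P₁V₁−P₂V₂)/(n−1) = (90.3×47.8−695×7.98)/0.14 = -8780 J.
ΔU = nCvΔT = 1.53×12.5×(437−340) = 1840 J.
Q = ΔU + W = -6940 J.
State after step 1: P = 695 kPa, V = 7.98 L, T = 437 K.
Step 2 — Adiabatic: T₂/T₁ = (P₂/P₁)^((γ−1)/γ) ⇒ T₂ = 437×(2.65)^0.400 = 645 K; V₂ = 4.45 L.
ΔU = nCvΔT = 1.53×12.5×(645−437) = 3960 J.
Q = 0 for an adiabatic process, so W = −ΔU = -3960 J.
Net over both steps: W = -12700 J, Q = -6940 J, ΔU = 5810 J.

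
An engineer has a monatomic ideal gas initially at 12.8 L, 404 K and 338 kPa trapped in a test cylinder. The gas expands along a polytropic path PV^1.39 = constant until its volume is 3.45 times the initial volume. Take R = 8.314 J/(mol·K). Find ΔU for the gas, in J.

-2490 J

n = P₁V₁/(RT₁) = 338×12.8/(8.314×404) = 1.29 mol.
Polytropic n=1.39: T₂ = T₁(V₁/V₂)^(n−1) = 404×(0.290)^0.39 = 249 K; P₂ = P₁(V₁/V₂)^n = 60.4 kPa.
For an ideal gas ΔU = nCvΔT with Cv = (3/2)R = 12.5 J/(mol·K).
ΔU = 1.29×12.5×(249−404) = -2490 J.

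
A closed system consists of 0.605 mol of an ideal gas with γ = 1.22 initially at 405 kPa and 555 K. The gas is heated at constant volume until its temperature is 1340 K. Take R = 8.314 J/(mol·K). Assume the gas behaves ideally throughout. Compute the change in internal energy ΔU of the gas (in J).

17900 J

V₁ = nRT₁/P₁ = 0.605×8.314×555/405 = 6.89 L.
Isochoric: V stays 6.89 L; P/T = const ⇒ T₂ = 1340 K, P₂ = 978 kPa.
For an ideal gas ΔU = nCvΔT with Cv = R/(γ−1) = 37.8 J/(mol·K).
ΔU = 0.605×37.8×(1340−555) = 17900 J.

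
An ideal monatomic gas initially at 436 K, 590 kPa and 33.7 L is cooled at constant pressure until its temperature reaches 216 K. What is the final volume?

Isobaric: P stays 590 kPa; V/T = const ⇒ T₂ = 216 K, V₂ = 16.7 L.

16.7 L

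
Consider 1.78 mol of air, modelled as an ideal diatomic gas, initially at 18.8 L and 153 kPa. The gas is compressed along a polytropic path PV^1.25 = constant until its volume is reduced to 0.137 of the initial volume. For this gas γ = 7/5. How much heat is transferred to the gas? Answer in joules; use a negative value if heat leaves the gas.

T₁ = P₁V₁/(nR) = 153×18.8/(1.78×8.314) = 194 K.
Polytropic n=1.25: T₂ = T₁(V₁/V₂)^(n−1) = 194×(7.30)^0.25 = 319 K; P₂ = P₁(V₁/V₂)^n = 1840 kPa.
W = (P₁V₁−P₂V₂)/(n−1) = (153×18.8−1840×2.58)/0.25 = -7410 J.
ΔU = nCvΔT = 1.78×20.8×(319−194) = 4630 J.
Q = ΔU + W = -2780 J.

-2780 J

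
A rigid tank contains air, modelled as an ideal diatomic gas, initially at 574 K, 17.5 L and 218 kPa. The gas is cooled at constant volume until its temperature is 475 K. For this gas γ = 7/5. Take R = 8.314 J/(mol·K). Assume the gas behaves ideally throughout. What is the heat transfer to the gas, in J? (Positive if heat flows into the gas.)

n = P₁V₁/(RT₁) = 218×17.5/(8.314×574) = 0.799 mol.
Isochoric: V stays 17.5 L; P/T = const ⇒ T₂ = 475 K, P₂ = 180 kPa.
W = 0 (no volume change).
ΔU = nCvΔT = 0.799×20.8×(475−574) = -1640 J.
Q = ΔU = -1640 J.

-1640 J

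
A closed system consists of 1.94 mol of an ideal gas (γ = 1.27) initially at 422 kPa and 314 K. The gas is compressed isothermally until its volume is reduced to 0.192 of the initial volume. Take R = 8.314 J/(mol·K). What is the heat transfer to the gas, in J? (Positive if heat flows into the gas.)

-8360 J

V₁ = nRT₁/P₁ = 1.94×8.314×314/422 = 12.0 L.
Isothermal: T stays 314 K; PV = const ⇒ V₂ = 2.30 L, P₂ = 2200 kPa.
ΔU = 0 (ideal gas, T constant).
W = nRT ln(V₂/V₁) = 1.94×8.314×314×ln(0.192) = -8360 J.
Q = ΔU + W = -8360 J.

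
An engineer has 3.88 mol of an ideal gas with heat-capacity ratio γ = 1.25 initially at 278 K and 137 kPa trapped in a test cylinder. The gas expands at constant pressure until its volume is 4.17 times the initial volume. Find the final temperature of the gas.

V₁ = nRT₁/P₁ = 3.88×8.314×278/137 = 65.5 L.
Isobaric: P stays 137 kPa; V/T = const ⇒ T₂ = 1160 K, V₂ = 273 L.

1160 K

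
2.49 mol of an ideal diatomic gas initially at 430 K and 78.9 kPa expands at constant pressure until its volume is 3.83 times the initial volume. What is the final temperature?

1650 K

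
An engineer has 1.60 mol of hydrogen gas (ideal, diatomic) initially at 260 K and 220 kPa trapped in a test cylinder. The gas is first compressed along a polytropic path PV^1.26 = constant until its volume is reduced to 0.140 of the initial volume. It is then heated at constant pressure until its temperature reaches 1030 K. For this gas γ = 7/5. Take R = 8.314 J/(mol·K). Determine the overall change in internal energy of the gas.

V₁ = nRT₁/P₁ = 1.60×8.314×260/220 = 15.7 L.
Step 1 — Polytropic n=1.26: T₂ = T₁(V₁/V₂)^(n−1) = 260×(7.14)^0.26 = 433 K; P₂ = P₁(V₁/V₂)^n = 2620 kPa.
W = (P₁V₁−P₂V₂)/(n−1) = (220×15.7−2620×2.20)/0.26 = -8880 J.
ΔU = nCvΔT = 1.60×20.8×(433−260) = 5770 J.
Q = ΔU + W = -3110 J.
State after step 1: P = 2620 kPa, V = 2.20 L, T = 433 K.
Step 2 — Isobaric: P stays 2620 kPa; V/T = const ⇒ T₂ = 1030 K, V₂ = 5.23 L.
W = PΔV = 2620×(5.23−2.20) kPa·L = 7940 J.
ΔU = nCvΔT = 1.60×20.8×(1030−433) = 19800 J.
Q = ΔU + W = nCpΔT = 27800 J.
Net over both steps: W = -941 J, Q = 24700 J, ΔU = 25600 J.

25600 J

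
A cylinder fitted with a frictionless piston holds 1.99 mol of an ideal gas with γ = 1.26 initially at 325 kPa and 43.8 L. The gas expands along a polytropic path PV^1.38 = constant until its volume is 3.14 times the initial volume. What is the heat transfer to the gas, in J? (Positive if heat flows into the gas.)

-6100 J

T₁ = P₁V₁/(nR) = 325×43.8/(1.99×8.314) = 860 K.
Polytropic n=1.38: T₂ = T₁(V₁/V₂)^(n−1) = 860×(0.318)^0.38 = 557 K; P₂ = P₁(V₁/V₂)^n = 67.0 kPa.
W = (P₁V₁−P₂V₂)/(n−1) = (325×43.8−67.0×138)/0.38 = 13200 J.
ΔU = nCvΔT = 1.99×32.0×(557−860) = -19300 J.
Q = ΔU + W = -6100 J.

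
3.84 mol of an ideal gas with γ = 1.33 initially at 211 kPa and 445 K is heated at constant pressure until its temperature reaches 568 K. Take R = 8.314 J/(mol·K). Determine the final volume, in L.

85.9 L

V₁ = nRT₁/P₁ = 3.84×8.314×445/211 = 67.3 L.
Isobaric: P stays 211 kPa; V/T = const ⇒ T₂ = 568 K, V₂ = 85.9 L.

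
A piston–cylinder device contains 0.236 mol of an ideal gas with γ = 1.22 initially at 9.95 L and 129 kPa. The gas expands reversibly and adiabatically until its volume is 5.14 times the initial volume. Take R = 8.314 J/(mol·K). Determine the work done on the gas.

-1760 J

T₁ = P₁V₁/(nR) = 129×9.95/(0.236×8.314) = 654 K.
Adiabatic: TV^(γ−1) = const ⇒ T₂ = 654×(0.195)^0.220 = 456 K; PV^γ = const ⇒ P₂ = 17.5 kPa.
ΔU = nCvΔT = 0.236×37.8×(456−654) = -1760 J.
Q = 0 for an adiabatic process, so W = −ΔU = 1760 J.
Work done on the gas = −W_by = -1760 J.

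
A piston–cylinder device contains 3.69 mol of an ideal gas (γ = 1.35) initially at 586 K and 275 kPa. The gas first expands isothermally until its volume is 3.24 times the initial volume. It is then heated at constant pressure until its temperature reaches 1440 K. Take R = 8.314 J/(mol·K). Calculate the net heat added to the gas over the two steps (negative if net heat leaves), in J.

122000 J

V₁ = nRT₁/P₁ = 3.69×8.314×586/275 = 65.4 L.
Step 1 — Isothermal: T stays 586 K; PV = const ⇒ V₂ = 212 L, P₂ = 84.9 kPa.
ΔU = 0 (ideal gas, T constant).
W = nRT ln(V₂/V₁) = 3.69×8.314×586×ln(3.24) = 21100 J.
Q = ΔU + W = 21100 J.
State after step 1: P = 84.9 kPa, V = 212 L, T = 586 K.
Step 2 — Isobaric: P stays 84.9 kPa; V/T = const ⇒ T₂ = 1440 K, V₂ = 520 L.
W = PΔV = 84.9×(520−212) kPa·L = 26200 J.
ΔU = nCvΔT = 3.69×23.8×(1440−586) = 74900 J.
Q = ΔU + W = nCpΔT = 101000 J.
Net over both steps: W = 47300 J, Q = 122000 J, ΔU = 74900 J.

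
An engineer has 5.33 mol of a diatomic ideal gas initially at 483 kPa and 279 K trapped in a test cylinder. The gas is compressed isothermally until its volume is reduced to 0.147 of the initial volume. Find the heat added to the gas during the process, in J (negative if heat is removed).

-23700 J

V₁ = nRT₁/P₁ = 5.33×8.314×279/483 = 25.6 L.
Isothermal: T stays 279 K; PV = const ⇒ V₂ = 3.76 L, P₂ = 3290 kPa.
ΔU = 0 (ideal gas, T constant).
W = nRT ln(V₂/V₁) = 5.33×8.314×279×ln(0.147) = -23700 J.
Q = ΔU + W = -23700 J.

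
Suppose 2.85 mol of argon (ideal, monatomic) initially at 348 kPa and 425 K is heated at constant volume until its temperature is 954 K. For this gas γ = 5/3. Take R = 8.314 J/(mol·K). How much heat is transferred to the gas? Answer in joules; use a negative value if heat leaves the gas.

V₁ = nRT₁/P₁ = 2.85×8.314×425/348 = 28.9 L.
Isochoric: V stays 28.9 L; P/T = const ⇒ T₂ = 954 K, P₂ = 781 kPa.
W = 0 (no volume change).
ΔU = nCvΔT = 2.85×12.5×(954−425) = 18800 J.
Q = ΔU = 18800 J.

18800 J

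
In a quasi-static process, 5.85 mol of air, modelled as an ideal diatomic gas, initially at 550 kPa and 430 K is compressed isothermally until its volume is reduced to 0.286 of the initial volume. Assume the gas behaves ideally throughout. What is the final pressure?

1920 kPa

V₁ = nRT₁/P₁ = 5.85×8.314×430/550 = 38.0 L.
Isothermal: T stays 430 K; PV = const ⇒ V₂ = 10.9 L, P₂ = 1920 kPa.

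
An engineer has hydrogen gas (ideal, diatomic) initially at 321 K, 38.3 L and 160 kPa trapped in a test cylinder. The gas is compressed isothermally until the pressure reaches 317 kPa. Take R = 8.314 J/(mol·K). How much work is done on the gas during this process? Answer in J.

4190 J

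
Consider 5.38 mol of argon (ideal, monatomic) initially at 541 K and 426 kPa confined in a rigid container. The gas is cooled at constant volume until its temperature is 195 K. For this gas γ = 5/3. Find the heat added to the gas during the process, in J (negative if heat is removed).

V₁ = nRT₁/P₁ = 5.38×8.314×541/426 = 56.8 L.
Isochoric: V stays 56.8 L; P/T = const ⇒ T₂ = 195 K, P₂ = 154 kPa.
W = 0 (no volume change).
ΔU = nCvΔT = 5.38×12.5×(195−541) = -23200 J.
Q = ΔU = -23200 J.

-23200 J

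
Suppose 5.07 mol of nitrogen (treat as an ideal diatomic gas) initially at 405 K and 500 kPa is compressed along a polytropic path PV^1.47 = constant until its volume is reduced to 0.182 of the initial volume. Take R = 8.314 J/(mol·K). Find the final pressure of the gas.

V₁ = nRT₁/P₁ = 5.07×8.314×405/500 = 34.1 L.
Polytropic n=1.47: T₂ = T₁(V₁/V₂)^(n−1) = 405×(5.49)^0.47 = 902 K; P₂ = P₁(V₁/V₂)^n = 6120 kPa.

6120 kPa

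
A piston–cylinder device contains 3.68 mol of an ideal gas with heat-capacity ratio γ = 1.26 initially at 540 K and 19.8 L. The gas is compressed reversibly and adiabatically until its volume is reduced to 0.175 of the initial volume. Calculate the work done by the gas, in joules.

-36400 J

P₁ = nRT₁/V₁ = 3.68×8.314×540/19.8 = 834 kPa.
Adiabatic: TV^(γ−1) = const ⇒ T₂ = 540×(5.71)^0.260 = 850 K; PV^γ = const ⇒ P₂ = 7500 kPa.
ΔU = nCvΔT = 3.68×32.0×(850−540) = 36400 J.
Q = 0 for an adiabatic process, so W = −ΔU = -36400 J.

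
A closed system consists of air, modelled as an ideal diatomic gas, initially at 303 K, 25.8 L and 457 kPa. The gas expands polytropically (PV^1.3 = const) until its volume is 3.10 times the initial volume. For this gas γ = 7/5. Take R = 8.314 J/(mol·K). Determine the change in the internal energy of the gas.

n = P₁V₁/(RT₁) = 457×25.8/(8.314×303) = 4.68 mol.
Polytropic n=1.3: T₂ = T₁(V₁/V₂)^(n−1) = 303×(0.323)^0.30 = 216 K; P₂ = P₁(V₁/V₂)^n = 105 kPa.
For an ideal gas ΔU = nCvΔT with Cv = (5/2)R = 20.8 J/(mol·K).
ΔU = 4.68×20.8×(216−303) = -8480 J.

-8480 J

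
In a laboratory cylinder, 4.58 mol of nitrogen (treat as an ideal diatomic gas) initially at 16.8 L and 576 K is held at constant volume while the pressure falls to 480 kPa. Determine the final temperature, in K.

212 K

P₁ = nRT₁/V₁ = 4.58×8.314×576/16.8 = 1310 kPa.
Isochoric: V stays 16.8 L; P/T = const ⇒ T₂ = 212 K, P₂ = 480 kPa.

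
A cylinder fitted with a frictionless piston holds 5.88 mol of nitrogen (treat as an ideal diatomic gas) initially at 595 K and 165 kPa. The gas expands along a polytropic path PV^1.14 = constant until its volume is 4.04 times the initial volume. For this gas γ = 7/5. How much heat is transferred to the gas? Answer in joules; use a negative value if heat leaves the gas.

24000 J

V₁ = nRT₁/P₁ = 5.88×8.314×595/165 = 176 L.
Polytropic n=1.14: T₂ = T₁(V₁/V₂)^(n−1) = 595×(0.248)^0.14 = 489 K; P₂ = P₁(V₁/V₂)^n = 33.6 kPa.
W = (P₁V₁−P₂V₂)/(n−1) = (165×176−33.6×712)/0.14 = 36900 J.
ΔU = nCvΔT = 5.88×20.8×(489−595) = -12900 J.
Q = ΔU + W = 24000 J.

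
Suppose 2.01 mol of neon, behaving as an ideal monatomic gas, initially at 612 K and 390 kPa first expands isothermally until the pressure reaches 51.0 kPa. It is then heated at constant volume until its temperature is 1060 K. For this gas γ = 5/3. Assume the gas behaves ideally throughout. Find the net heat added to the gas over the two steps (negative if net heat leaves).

32000 J

V₁ = nRT₁/P₁ = 2.01×8.314×612/390 = 26.2 L.
Step 1 — Isothermal: T stays 612 K; PV = const ⇒ V₂ = 201 L, P₂ = 51.0 kPa.
ΔU = 0 (ideal gas, T constant).
W = nRT ln(V₂/V₁) = 2.01×8.314×612×ln(7.65) = 20800 J.
Q = ΔU + W = 20800 J.
State after step 1: P = 51.0 kPa, V = 201 L, T = 612 K.
Step 2 — Isochoric: V stays 201 L; P/T = const ⇒ T₂ = 1060 K, P₂ = 88.3 kPa.
W = 0 (no volume change).
ΔU = nCvΔT = 2.01×12.5×(1060−612) = 11200 J.
Q = ΔU = 11200 J.
Net over both steps: W = 20800 J, Q = 32000 J, ΔU = 11200 J.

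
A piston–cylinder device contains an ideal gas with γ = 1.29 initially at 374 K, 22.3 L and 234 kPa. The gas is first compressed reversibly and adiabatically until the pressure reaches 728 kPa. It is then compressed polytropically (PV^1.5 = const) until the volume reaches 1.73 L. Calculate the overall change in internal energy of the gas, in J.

n = P₁V₁/(RT₁) = 234×22.3/(8.314×374) = 1.68 mol.
Step 1 — Adiabatic: T₂/T₁ = (P₂/P₁)^((γ−1)/γ) ⇒ T₂ = 374×(3.11)^0.225 = 483 K; V₂ = 9.25 L.
ΔU = nCvΔT = 1.68×28.7×(483−374) = 5230 J.
Q = 0 for an adiabatic process, so W = −ΔU = -5230 J.
State after step 1: P = 728 kPa, V = 9.25 L, T = 483 K.
Step 2 — Polytropic n=1.5: T₂ = T₁(V₁/V₂)^(n−1) = 483×(5.35)^0.50 = 1120 K; P₂ = P₁(V₁/V₂)^n = 9000 kPa.
W = (P₁V₁−P₂V₂)/(n−1) = (728×9.25−9000×1.73)/0.50 = -17700 J.
ΔU = nCvΔT = 1.68×28.7×(1120−483) = 30500 J.
Q = ΔU + W = 12800 J.
Net over both steps: W = -22900 J, Q = 12800 J, ΔU = 35700 J.

35700 J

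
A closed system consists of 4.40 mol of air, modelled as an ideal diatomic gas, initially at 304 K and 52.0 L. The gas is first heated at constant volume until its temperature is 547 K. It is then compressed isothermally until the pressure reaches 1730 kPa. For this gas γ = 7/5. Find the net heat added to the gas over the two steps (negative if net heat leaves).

-7850 J

P₁ = nRT₁/V₁ = 4.40×8.314×304/52.0 = 214 kPa.
Step 1 — Isochoric: V stays 52.0 L; P/T = const ⇒ T₂ = 547 K, P₂ = 385 kPa.
W = 0 (no volume change).
ΔU = nCvΔT = 4.40×20.8×(547−304) = 22200 J.
Q = ΔU = 22200 J.
State after step 1: P = 385 kPa, V = 52.0 L, T = 547 K.
Step 2 — Isothermal: T stays 547 K; PV = const ⇒ V₂ = 11.6 L, P₂ = 1730 kPa.
ΔU = 0 (ideal gas, T constant).
W = nRT ln(V₂/V₁) = 4.40×8.314×547×ln(0.222) = -30100 J.
Q = ΔU + W = -30100 J.
Net over both steps: W = -30100 J, Q = -7850 J, ΔU = 22200 J.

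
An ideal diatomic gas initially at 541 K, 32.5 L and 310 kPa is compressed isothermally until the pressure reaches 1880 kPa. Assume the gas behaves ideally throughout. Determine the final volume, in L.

Isothermal: T stays 541 K; PV = const ⇒ V₂ = 5.36 L, P₂ = 1880 kPa.

5.36 L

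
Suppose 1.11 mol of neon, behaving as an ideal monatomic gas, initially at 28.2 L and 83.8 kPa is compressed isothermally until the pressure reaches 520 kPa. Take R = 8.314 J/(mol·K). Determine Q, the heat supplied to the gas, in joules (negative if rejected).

-4310 J

T₁ = P₁V₁/(nR) = 83.8×28.2/(1.11×8.314) = 256 K.
Isothermal: T stays 256 K; PV = const ⇒ V₂ = 4.54 L, P₂ = 520 kPa.
ΔU = 0 (ideal gas, T constant).
W = nRT ln(V₂/V₁) = 1.11×8.314×256×ln(0.161) = -4310 J.
Q = ΔU + W = -4310 J.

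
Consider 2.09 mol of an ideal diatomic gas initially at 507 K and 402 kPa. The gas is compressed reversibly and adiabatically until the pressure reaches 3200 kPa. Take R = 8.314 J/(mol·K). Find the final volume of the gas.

4.98 L

V₁ = nRT₁/P₁ = 2.09×8.314×507/402 = 21.9 L.
Adiabatic: T₂/T₁ = (P₂/P₁)^((γ−1)/γ) ⇒ T₂ = 507×(7.96)^0.286 = 917 K; V₂ = 4.98 L.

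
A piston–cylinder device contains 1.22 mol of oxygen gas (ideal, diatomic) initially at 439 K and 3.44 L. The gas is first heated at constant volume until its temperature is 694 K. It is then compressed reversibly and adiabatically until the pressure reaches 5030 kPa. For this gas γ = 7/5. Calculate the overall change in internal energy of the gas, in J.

11600 J

P₁ = nRT₁/V₁ = 1.22×8.314×439/3.44 = 1290 kPa.
Step 1 — Isochoric: V stays 3.44 L; P/T = const ⇒ T₂ = 694 K, P₂ = 2050 kPa.
W = 0 (no volume change).
ΔU = nCvΔT = 1.22×20.8×(694−439) = 6470 J.
Q = ΔU = 6470 J.
State after step 1: P = 2050 kPa, V = 3.44 L, T = 694 K.
Step 2 — Adiabatic: T₂/T₁ = (P₂/P₁)^((γ−1)/γ) ⇒ T₂ = 694×(2.46)^0.286 = 897 K; V₂ = 1.81 L.
ΔU = nCvΔT = 1.22×20.8×(897−694) = 5160 J.
Q = 0 for an adiabatic process, so W = −ΔU = -5160 J.
Net over both steps: W = -5160 J, Q = 6470 J, ΔU = 11600 J.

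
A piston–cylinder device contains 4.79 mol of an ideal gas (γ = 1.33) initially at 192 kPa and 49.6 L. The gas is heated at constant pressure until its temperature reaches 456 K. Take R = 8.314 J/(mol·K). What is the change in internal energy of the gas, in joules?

26200 J

T₁ = P₁V₁/(nR) = 192×49.6/(4.79×8.314) = 239 K.
Isobaric: P stays 192 kPa; V/T = const ⇒ T₂ = 456 K, V₂ = 94.6 L.
For an ideal gas ΔU = nCvΔT with Cv = R/(γ−1) = 25.2 J/(mol·K).
ΔU = 4.79×25.2×(456−239) = 26200 J.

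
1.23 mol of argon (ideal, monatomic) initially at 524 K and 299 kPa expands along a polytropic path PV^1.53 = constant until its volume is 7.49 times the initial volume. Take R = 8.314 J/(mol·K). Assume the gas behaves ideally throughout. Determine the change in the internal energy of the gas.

V₁ = nRT₁/P₁ = 1.23×8.314×524/299 = 17.9 L.
Polytropic n=1.53: T₂ = T₁(V₁/V₂)^(n−1) = 524×(0.134)^0.53 = 180 K; P₂ = P₁(V₁/V₂)^n = 13.7 kPa.
For an ideal gas ΔU = nCvΔT with Cv = (3/2)R = 12.5 J/(mol·K).
ΔU = 1.23×12.5×(180−524) = -5270 J.

-5270 J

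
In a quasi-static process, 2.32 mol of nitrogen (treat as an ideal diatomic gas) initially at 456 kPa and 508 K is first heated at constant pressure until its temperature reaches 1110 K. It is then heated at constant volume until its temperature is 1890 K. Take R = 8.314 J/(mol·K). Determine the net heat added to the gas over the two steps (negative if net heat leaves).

V₁ = nRT₁/P₁ = 2.32×8.314×508/456 = 21.5 L.
Step 1 — Isobaric: P stays 456 kPa; V/T = const ⇒ T₂ = 1110 K, V₂ = 47.0 L.
W = PΔV = 456×(47.0−21.5) kPa·L = 11600 J.
ΔU = nCvΔT = 2.32×20.8×(1110−508) = 29000 J.
Q = ΔU + W = nCpΔT = 40600 J.
State after step 1: P = 456 kPa, V = 47.0 L, T = 1110 K.
Step 2 — Isochoric: V stays 47.0 L; P/T = const ⇒ T₂ = 1890 K, P₂ = 776 kPa.
W = 0 (no volume change).
ΔU = nCvΔT = 2.32×20.8×(1890−1110) = 37600 J.
Q = ΔU = 37600 J.
Net over both steps: W = 11600 J, Q = 78300 J, ΔU = 66600 J.

78300 J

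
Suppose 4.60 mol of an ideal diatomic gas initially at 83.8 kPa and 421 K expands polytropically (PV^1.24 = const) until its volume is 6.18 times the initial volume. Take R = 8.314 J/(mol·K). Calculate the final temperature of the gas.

272 K

V₁ = nRT₁/P₁ = 4.60×8.314×421/83.8 = 192 L.
Polytropic n=1.24: T₂ = T₁(V₁/V₂)^(n−1) = 421×(0.162)^0.24 = 272 K; P₂ = P₁(V₁/V₂)^n = 8.76 kPa.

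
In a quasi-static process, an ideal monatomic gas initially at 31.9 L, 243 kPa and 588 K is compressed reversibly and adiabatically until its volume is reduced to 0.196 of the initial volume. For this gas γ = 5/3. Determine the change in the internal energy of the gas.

n = P₁V₁/(RT₁) = 243×31.9/(8.314×588) = 1.59 mol.
Adiabatic: TV^(γ−1) = const ⇒ T₂ = 588×(5.10)^0.667 = 1740 K; PV^γ = const ⇒ P₂ = 3670 kPa.
For an ideal gas ΔU = nCvΔT with Cv = (3/2)R = 12.5 J/(mol·K).
ΔU = 1.59×12.5×(1740−588) = 22800 J.

22800 J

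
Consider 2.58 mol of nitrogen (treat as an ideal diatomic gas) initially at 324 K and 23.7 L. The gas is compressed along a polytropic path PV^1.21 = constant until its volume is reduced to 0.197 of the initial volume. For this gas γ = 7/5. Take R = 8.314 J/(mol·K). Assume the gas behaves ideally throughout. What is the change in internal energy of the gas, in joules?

7060 J

P₁ = nRT₁/V₁ = 2.58×8.314×324/23.7 = 293 kPa.
Polytropic n=1.21: T₂ = T₁(V₁/V₂)^(n−1) = 324×(5.08)^0.21 = 456 K; P₂ = P₁(V₁/V₂)^n = 2090 kPa.
For an ideal gas ΔU = nCvΔT with Cv = (5/2)R = 20.8 J/(mol·K).
ΔU = 2.58×20.8×(456−324) = 7060 J.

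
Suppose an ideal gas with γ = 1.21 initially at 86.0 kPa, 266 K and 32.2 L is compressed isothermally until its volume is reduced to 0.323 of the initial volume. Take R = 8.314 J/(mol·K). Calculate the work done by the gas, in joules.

n = P₁V₁/(RT₁) = 86.0×32.2/(8.314×266) = 1.25 mol.
Isothermal: T stays 266 K; PV = const ⇒ V₂ = 10.4 L, P₂ = 266 kPa.
W = nRT ln(V₂/V₁) = 1.25×8.314×266×ln(0.323) = -3130 J.

-3130 J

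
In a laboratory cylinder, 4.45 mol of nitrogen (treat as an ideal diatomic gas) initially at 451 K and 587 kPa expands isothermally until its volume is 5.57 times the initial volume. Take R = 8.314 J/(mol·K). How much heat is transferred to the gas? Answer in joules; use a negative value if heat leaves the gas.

V₁ = nRT₁/P₁ = 4.45×8.314×451/587 = 28.4 L.
Isothermal: T stays 451 K; PV = const ⇒ V₂ = 158 L, P₂ = 105 kPa.
ΔU = 0 (ideal gas, T constant).
W = nRT ln(V₂/V₁) = 4.45×8.314×451×ln(5.57) = 28700 J.
Q = ΔU + W = 28700 J.

28700 J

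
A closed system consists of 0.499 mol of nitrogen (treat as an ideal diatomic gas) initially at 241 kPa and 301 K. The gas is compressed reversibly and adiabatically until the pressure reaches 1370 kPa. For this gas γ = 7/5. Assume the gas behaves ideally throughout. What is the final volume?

1.50 L

V₁ = nRT₁/P₁ = 0.499×8.314×301/241 = 5.18 L.
Adiabatic: T₂/T₁ = (P₂/P₁)^((γ−1)/γ) ⇒ T₂ = 301×(5.68)^0.286 = 495 K; V₂ = 1.50 L.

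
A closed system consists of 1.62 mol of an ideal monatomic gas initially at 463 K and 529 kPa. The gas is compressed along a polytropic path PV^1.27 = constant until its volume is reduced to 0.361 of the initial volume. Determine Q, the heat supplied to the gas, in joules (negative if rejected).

-4350 J

V₁ = nRT₁/P₁ = 1.62×8.314×463/529 = 11.8 L.
Polytropic n=1.27: T₂ = T₁(V₁/V₂)^(n−1) = 463×(2.77)^0.27 = 610 K; P₂ = P₁(V₁/V₂)^n = 1930 kPa.
W = (P₁V₁−P₂V₂)/(n−1) = (529×11.8−1930×4.26)/0.27 = -7310 J.
ΔU = nCvΔT = 1.62×12.5×(610−463) = 2960 J.
Q = ΔU + W = -4350 J.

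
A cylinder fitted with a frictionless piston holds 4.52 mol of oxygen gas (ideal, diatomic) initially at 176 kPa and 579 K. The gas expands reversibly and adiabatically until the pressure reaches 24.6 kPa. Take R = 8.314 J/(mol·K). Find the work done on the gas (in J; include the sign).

V₁ = nRT₁/P₁ = 4.52×8.314×579/176 = 124 L.
Adiabatic: T₂/T₁ = (P₂/P₁)^((γ−1)/γ) ⇒ T₂ = 579×(0.140)^0.286 = 330 K; V₂ = 504 L.
ΔU = nCvΔT = 4.52×20.8×(330−579) = -23400 J.
Q = 0 for an adiabatic process, so W = −ΔU = 23400 J.
Work done on the gas = −W_by = -23400 J.

-23400 J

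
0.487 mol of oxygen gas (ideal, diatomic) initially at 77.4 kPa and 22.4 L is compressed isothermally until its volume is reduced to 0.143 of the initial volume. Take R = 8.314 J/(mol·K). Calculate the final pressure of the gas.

541 kPa

T₁ = P₁V₁/(nR) = 77.4×22.4/(0.487×8.314) = 428 K.
Isothermal: T stays 428 K; PV = const ⇒ V₂ = 3.20 L, P₂ = 541 kPa.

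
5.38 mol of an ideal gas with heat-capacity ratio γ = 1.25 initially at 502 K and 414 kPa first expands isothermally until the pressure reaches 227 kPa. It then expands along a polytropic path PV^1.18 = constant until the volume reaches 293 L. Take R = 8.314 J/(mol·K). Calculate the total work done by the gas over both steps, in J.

V₁ = nRT₁/P₁ = 5.38×8.314×502/414 = 54.2 L.
Step 1 — Isothermal: T stays 502 K; PV = const ⇒ V₂ = 98.9 L, P₂ = 227 kPa.
ΔU = 0 (ideal gas, T constant).
W = nRT ln(V₂/V₁) = 5.38×8.314×502×ln(1.82) = 13500 J.
Q = ΔU + W = 13500 J.
State after step 1: P = 227 kPa, V = 98.9 L, T = 502 K.
Step 2 — Polytropic n=1.18: T₂ = T₁(V₁/V₂)^(n−1) = 502×(0.338)^0.18 = 413 K; P₂ = P₁(V₁/V₂)^n = 63.0 kPa.
W = (P₁V₁−P₂V₂)/(n−1) = (227×98.9−63.0×293)/0.18 = 22100 J.
ΔU = nCvΔT = 5.38×33.3×(413−502) = -15900 J.
Q = ΔU + W = 6200 J.
Net over both steps: W = 35600 J, Q = 19700 J, ΔU = -15900 J.

35600 J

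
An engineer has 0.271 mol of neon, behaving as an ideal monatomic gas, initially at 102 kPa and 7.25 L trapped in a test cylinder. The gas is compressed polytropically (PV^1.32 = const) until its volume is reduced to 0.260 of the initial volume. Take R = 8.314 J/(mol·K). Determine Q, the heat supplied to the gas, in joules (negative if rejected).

T₁ = P₁V₁/(nR) = 102×7.25/(0.271×8.314) = 328 K.
Polytropic n=1.32: T₂ = T₁(V₁/V₂)^(n−1) = 328×(3.85)^0.32 = 505 K; P₂ = P₁(V₁/V₂)^n = 604 kPa.
W = (P₁V₁−P₂V₂)/(n−1) = (102×7.25−604×1.89)/0.32 = -1250 J.
ΔU = nCvΔT = 0.271×12.5×(505−328) = 598 J.
Q = ΔU + W = -648 J.

-648 J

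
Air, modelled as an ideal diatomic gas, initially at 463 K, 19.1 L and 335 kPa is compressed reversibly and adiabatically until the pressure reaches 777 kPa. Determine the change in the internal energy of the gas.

n = P₁V₁/(RT₁) = 335×19.1/(8.314×463) = 1.66 mol.
Adiabatic: T₂/T₁ = (P₂/P₁)^((γ−1)/γ) ⇒ T₂ = 463×(2.32)^0.286 = 589 K; V₂ = 10.5 L.
For an ideal gas ΔU = nCvΔT with Cv = (5/2)R = 20.8 J/(mol·K).
ΔU = 1.66×20.8×(589−463) = 4350 J.

4350 J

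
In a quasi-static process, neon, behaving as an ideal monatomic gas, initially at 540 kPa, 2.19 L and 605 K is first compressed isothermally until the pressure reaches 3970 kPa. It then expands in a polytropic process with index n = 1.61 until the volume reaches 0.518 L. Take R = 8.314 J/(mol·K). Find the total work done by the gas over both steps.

-1800 J

n = P₁V₁/(RT₁) = 540×2.19/(8.314×605) = 0.235 mol.
Step 1 — Isothermal: T stays 605 K; PV = const ⇒ V₂ = 0.298 L, P₂ = 3970 kPa.
ΔU = 0 (ideal gas, T constant).
W = nRT ln(V₂/V₁) = 0.235×8.314×605×ln(0.136) = -2360 J.
Q = ΔU + W = -2360 J.
State after step 1: P = 3970 kPa, V = 0.298 L, T = 605 K.
Step 2 — Polytropic n=1.61: T₂ = T₁(V₁/V₂)^(n−1) = 605×(0.575)^0.61 = 432 K; P₂ = P₁(V₁/V₂)^n = 1630 kPa.
W = (P₁V₁−P₂V₂)/(n−1) = (3970×0.298−1630×0.518)/0.61 = 555 J.
ΔU = nCvΔT = 0.235×12.5×(432−605) = -508 J.
Q = ΔU + W = 47.2 J.
Net over both steps: W = -1800 J, Q = -2310 J, ΔU = -508 J.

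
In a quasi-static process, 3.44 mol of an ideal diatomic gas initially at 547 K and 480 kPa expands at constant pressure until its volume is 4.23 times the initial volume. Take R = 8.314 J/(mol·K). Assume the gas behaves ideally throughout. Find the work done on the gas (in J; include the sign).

V₁ = nRT₁/P₁ = 3.44×8.314×547/480 = 32.6 L.
Isobaric: P stays 480 kPa; V/T = const ⇒ T₂ = 2310 K, V₂ = 138 L.
W = PΔV = 480×(138−32.6) kPa·L = 50500 J.
Work done on the gas = −W_by = -50500 J.

-50500 J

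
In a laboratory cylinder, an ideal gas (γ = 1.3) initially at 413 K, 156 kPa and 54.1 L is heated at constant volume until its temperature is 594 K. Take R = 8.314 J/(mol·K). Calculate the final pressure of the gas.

224 kPa

Isochoric: V stays 54.1 L; P/T = const ⇒ T₂ = 594 K, P₂ = 224 kPa.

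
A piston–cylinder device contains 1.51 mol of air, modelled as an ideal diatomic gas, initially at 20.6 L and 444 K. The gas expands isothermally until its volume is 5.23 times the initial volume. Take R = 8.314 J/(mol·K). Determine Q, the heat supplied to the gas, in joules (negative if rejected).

9220 J

P₁ = nRT₁/V₁ = 1.51×8.314×444/20.6 = 271 kPa.
Isothermal: T stays 444 K; PV = const ⇒ V₂ = 108 L, P₂ = 51.7 kPa.
ΔU = 0 (ideal gas, T constant).
W = nRT ln(V₂/V₁) = 1.51×8.314×444×ln(5.23) = 9220 J.
Q = ΔU + W = 9220 J.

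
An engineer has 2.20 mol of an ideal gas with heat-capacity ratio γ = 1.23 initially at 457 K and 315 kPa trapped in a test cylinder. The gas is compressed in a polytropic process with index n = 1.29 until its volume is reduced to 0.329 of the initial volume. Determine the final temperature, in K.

631 K

V₁ = nRT₁/P₁ = 2.20×8.314×457/315 = 26.5 L.
Polytropic n=1.29: T₂ = T₁(V₁/V₂)^(n−1) = 457×(3.04)^0.29 = 631 K; P₂ = P₁(V₁/V₂)^n = 1320 kPa.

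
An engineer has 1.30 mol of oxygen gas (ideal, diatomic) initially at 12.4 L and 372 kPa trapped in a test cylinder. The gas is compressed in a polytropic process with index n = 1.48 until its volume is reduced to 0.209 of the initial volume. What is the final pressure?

T₁ = P₁V₁/(nR) = 372×12.4/(1.30×8.314) = 427 K.
Polytropic n=1.48: T₂ = T₁(V₁/V₂)^(n−1) = 427×(4.78)^0.48 = 905 K; P₂ = P₁(V₁/V₂)^n = 3770 kPa.

3770 kPa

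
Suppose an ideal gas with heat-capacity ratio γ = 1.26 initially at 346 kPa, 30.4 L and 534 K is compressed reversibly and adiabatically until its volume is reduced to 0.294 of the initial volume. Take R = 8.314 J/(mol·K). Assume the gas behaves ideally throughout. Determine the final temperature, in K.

734 K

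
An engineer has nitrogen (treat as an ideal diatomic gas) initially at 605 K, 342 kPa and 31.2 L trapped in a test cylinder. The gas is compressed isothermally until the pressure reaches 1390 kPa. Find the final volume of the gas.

7.68 L

Isothermal: T stays 605 K; PV = const ⇒ V₂ = 7.68 L, P₂ = 1390 kPa.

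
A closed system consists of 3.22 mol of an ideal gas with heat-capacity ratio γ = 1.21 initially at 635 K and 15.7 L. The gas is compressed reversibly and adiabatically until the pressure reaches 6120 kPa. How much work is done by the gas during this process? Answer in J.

P₁ = nRT₁/V₁ = 3.22×8.314×635/15.7 = 1080 kPa.
Adiabatic: T₂/T₁ = (P₂/P₁)^((γ−1)/γ) ⇒ T₂ = 635×(5.65)^0.174 = 858 K; V₂ = 3.75 L.
ΔU = nCvΔT = 3.22×39.6×(858−635) = 28400 J.
Q = 0 for an adiabatic process, so W = −ΔU = -28400 J.

-28400 J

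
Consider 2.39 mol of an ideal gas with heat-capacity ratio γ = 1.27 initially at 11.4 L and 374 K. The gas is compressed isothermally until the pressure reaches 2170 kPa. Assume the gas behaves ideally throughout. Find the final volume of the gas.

3.42 L

P₁ = nRT₁/V₁ = 2.39×8.314×374/11.4 = 652 kPa.
Isothermal: T stays 374 K; PV = const ⇒ V₂ = 3.42 L, P₂ = 2170 kPa.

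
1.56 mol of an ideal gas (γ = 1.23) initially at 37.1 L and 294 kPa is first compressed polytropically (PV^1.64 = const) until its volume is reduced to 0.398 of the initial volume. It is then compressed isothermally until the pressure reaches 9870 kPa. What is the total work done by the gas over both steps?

-53100 J

T₁ = P₁V₁/(nR) = 294×37.1/(1.56×8.314) = 841 K.
Step 1 — Polytropic n=1.64: T₂ = T₁(V₁/V₂)^(n−1) = 841×(2.51)^0.64 = 1520 K; P₂ = P₁(V₁/V₂)^n = 1330 kPa.
W = (P₁V₁−P₂V₂)/(n−1) = (294×37.1−1330×14.8)/0.64 = -13700 J.
ΔU = nCvΔT = 1.56×36.1×(1520−841) = 38100 J.
Q = ΔU + W = 24400 J.
State after step 1: P = 1330 kPa, V = 14.8 L, T = 1520 K.
Step 2 — Isothermal: T stays 1520 K; PV = const ⇒ V₂ = 1.99 L, P₂ = 9870 kPa.
ΔU = 0 (ideal gas, T constant).
W = nRT ln(V₂/V₁) = 1.56×8.314×1520×ln(0.135) = -39400 J.
Q = ΔU + W = -39400 J.
Net over both steps: W = -53100 J, Q = -15000 J, ΔU = 38100 J.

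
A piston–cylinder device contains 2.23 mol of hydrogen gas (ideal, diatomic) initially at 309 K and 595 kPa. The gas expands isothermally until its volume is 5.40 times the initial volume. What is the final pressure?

110 kPa

V₁ = nRT₁/P₁ = 2.23×8.314×309/595 = 9.63 L.
Isothermal: T stays 309 K; PV = const ⇒ V₂ = 52.0 L, P₂ = 110 kPa.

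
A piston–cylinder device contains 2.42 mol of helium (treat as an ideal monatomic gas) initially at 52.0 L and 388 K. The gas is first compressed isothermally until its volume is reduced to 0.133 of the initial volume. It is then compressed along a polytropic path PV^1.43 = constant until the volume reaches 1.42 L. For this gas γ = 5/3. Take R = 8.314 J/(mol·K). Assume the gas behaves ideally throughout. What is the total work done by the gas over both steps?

-33500 J

P₁ = nRT₁/V₁ = 2.42×8.314×388/52.0 = 150 kPa.
Step 1 — Isothermal: T stays 388 K; PV = const ⇒ V₂ = 6.92 L, P₂ = 1130 kPa.
ΔU = 0 (ideal gas, T constant).
W = nRT ln(V₂/V₁) = 2.42×8.314×388×ln(0.133) = -15700 J.
Q = ΔU + W = -15700 J.
State after step 1: P = 1130 kPa, V = 6.92 L, T = 388 K.
Step 2 — Polytropic n=1.43: T₂ = T₁(V₁/V₂)^(n−1) = 388×(4.87)^0.43 = 766 K; P₂ = P₁(V₁/V₂)^n = 10900 kPa.
W = (P₁V₁−P₂V₂)/(n−1) = (1130×6.92−10900×1.42)/0.43 = -17700 J.
ΔU = nCvΔT = 2.42×12.5×(766−388) = 11400 J.
Q = ΔU + W = -6290 J.
Net over both steps: W = -33500 J, Q = -22000 J, ΔU = 11400 J.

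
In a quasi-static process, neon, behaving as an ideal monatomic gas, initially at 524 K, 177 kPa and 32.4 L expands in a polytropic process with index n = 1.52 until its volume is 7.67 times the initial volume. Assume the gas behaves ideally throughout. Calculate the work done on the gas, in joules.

-7210 J

n = P₁V₁/(RT₁) = 177×32.4/(8.314×524) = 1.32 mol.
Polytropic n=1.52: T₂ = T₁(V₁/V₂)^(n−1) = 524×(0.130)^0.52 = 182 K; P₂ = P₁(V₁/V₂)^n = 8.00 kPa.
W = (P₁V₁−P₂V₂)/(n−1) = (177×32.4−8.00×249)/0.52 = 7210 J.
Work done on the gas = −W_by = -7210 J.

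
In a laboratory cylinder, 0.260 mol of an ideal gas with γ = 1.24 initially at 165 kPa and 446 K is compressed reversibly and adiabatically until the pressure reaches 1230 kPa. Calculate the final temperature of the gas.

658 K

V₁ = nRT₁/P₁ = 0.260×8.314×446/165 = 5.84 L.
Adiabatic: T₂/T₁ = (P₂/P₁)^((γ−1)/γ) ⇒ T₂ = 446×(7.45)^0.194 = 658 K; V₂ = 1.16 L.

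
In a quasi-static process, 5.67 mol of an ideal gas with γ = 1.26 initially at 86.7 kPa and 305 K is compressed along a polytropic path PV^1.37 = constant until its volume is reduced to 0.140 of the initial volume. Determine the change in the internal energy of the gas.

59200 J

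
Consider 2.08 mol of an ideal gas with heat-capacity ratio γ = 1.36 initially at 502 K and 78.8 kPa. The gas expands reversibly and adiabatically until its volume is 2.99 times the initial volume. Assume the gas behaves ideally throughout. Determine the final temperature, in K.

338 K

V₁ = nRT₁/P₁ = 2.08×8.314×502/78.8 = 110 L.
Adiabatic: TV^(γ−1) = const ⇒ T₂ = 502×(0.334)^0.360 = 338 K; PV^γ = const ⇒ P₂ = 17.8 kPa.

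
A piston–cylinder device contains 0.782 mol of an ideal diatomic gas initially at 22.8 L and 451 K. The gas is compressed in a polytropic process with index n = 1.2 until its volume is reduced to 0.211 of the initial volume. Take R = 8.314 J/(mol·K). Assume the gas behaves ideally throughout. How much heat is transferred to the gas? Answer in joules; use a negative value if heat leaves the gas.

-2680 J

P₁ = nRT₁/V₁ = 0.782×8.314×451/22.8 = 129 kPa.
Polytropic n=1.2: T₂ = T₁(V₁/V₂)^(n−1) = 451×(4.74)^0.20 = 616 K; P₂ = P₁(V₁/V₂)^n = 832 kPa.
W = (P₁V₁−P₂V₂)/(n−1) = (129×22.8−832×4.81)/0.20 = -5350 J.
ΔU = nCvΔT = 0.782×20.8×(616−451) = 2680 J.
Q = ΔU + W = -2680 J.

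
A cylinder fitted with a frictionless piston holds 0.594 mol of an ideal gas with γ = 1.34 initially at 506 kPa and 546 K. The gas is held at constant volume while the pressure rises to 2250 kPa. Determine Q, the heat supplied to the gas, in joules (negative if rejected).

27300 J

V₁ = nRT₁/P₁ = 0.594×8.314×546/506 = 5.33 L.
Isochoric: V stays 5.33 L; P/T = const ⇒ T₂ = 2430 K, P₂ = 2250 kPa.
W = 0 (no volume change).
ΔU = nCvΔT = 0.594×24.5×(2430−546) = 27300 J.
Q = ΔU = 27300 J.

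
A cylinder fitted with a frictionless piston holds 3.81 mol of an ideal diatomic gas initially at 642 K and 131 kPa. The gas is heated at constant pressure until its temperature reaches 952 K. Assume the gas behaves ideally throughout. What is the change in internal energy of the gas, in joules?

24500 J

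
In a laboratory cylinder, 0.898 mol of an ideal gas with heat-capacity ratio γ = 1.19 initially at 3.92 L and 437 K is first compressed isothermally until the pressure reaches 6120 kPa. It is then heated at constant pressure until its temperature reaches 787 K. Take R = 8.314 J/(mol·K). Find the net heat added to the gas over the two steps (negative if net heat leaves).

9860 J

P₁ = nRT₁/V₁ = 0.898×8.314×437/3.92 = 832 kPa.
Step 1 — Isothermal: T stays 437 K; PV = const ⇒ V₂ = 0.533 L, P₂ = 6120 kPa.
ΔU = 0 (ideal gas, T constant).
W = nRT ln(V₂/V₁) = 0.898×8.314×437×ln(0.136) = -6510 J.
Q = ΔU + W = -6510 J.
State after step 1: P = 6120 kPa, V = 0.533 L, T = 437 K.
Step 2 — Isobaric: P stays 6120 kPa; V/T = const ⇒ T₂ = 787 K, V₂ = 0.960 L.
W = PΔV = 6120×(0.960−0.533) kPa·L = 2610 J.
ΔU = nCvΔT = 0.898×43.8×(787−437) = 13800 J.
Q = ΔU + W = nCpΔT = 16400 J.
Net over both steps: W = -3900 J, Q = 9860 J, ΔU = 13800 J.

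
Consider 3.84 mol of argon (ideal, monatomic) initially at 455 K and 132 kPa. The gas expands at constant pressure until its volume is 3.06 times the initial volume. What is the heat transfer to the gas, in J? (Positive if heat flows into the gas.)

74800 J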